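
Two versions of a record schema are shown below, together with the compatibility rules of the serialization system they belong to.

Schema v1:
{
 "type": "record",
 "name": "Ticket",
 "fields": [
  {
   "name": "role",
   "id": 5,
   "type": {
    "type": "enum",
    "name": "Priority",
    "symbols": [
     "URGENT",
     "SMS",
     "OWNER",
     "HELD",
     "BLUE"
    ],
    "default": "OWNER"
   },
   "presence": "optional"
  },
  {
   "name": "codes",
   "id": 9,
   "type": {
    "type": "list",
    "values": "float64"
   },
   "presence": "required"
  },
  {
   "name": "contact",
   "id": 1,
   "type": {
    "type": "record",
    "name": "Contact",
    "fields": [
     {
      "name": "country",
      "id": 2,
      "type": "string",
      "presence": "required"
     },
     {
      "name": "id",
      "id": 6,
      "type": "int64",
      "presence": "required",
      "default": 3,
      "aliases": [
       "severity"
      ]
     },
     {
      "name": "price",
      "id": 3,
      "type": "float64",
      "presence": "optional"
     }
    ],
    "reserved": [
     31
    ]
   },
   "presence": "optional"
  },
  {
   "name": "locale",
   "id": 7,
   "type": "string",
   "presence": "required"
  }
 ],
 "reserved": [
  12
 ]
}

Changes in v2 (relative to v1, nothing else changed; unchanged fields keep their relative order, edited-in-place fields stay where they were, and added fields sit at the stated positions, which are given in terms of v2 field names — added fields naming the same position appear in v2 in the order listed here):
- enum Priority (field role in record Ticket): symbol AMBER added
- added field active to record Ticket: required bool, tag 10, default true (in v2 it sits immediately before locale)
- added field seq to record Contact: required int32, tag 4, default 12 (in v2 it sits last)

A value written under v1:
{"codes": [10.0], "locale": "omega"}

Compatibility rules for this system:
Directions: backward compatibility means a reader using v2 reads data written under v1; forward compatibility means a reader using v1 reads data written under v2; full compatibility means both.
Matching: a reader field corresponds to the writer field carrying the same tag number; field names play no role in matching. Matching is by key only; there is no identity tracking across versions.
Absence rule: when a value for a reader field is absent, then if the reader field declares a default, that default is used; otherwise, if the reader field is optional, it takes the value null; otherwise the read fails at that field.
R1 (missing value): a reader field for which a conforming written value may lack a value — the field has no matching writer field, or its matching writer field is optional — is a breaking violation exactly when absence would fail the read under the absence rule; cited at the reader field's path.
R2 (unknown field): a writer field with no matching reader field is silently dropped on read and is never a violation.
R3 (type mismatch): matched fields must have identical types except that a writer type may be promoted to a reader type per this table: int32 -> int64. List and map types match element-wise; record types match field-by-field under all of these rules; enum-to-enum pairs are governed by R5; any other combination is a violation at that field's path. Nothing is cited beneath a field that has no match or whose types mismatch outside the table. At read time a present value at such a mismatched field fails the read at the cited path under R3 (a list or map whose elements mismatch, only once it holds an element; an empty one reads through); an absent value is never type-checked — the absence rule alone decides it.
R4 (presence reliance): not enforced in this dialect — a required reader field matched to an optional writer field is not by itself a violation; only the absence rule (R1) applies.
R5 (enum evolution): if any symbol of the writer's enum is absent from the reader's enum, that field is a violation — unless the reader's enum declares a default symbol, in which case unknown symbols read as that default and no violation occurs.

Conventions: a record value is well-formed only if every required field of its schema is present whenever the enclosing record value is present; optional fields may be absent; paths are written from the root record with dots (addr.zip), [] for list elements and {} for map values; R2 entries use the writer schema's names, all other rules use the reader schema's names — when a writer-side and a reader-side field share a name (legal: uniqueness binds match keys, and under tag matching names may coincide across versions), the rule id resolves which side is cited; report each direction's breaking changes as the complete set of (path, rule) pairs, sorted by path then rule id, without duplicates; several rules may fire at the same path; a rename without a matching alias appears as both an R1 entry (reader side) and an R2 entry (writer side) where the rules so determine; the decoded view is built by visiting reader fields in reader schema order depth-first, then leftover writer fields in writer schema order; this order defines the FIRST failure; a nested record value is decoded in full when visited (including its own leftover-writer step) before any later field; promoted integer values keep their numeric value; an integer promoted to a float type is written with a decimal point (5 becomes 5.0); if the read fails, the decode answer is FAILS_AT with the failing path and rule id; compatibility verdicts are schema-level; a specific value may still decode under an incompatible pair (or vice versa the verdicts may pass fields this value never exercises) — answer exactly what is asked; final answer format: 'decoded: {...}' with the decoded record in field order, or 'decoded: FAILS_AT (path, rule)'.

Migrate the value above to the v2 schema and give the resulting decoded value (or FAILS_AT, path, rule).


each type pair in Ticket: writer, then reader
decode (reader v2):
  role := null (not supplied -> null)
  codes := [10.0]
  contact := null (not supplied -> null)
  active := true (no value, default fills)
  locale := "omega"
  => decoded: {"role": null, "codes": [10.0], "contact": null, "active": true, "locale": "omega"}
remaining Ticket differences; none change what is asked:
  enum Priority (field role in record Ticket): symbol AMBER added -> inert under this dialect — no rule fires on Ticket and the result does not move
  added field seq to record Contact: required int32, tag 4, default 12 (in v2 it sits last) -> inert under this dialect — no rule fires on Ticket and the result does not move

decoded: {"role": null, "codes": [10.0], "contact": null, "active": true, "locale": "omega"}


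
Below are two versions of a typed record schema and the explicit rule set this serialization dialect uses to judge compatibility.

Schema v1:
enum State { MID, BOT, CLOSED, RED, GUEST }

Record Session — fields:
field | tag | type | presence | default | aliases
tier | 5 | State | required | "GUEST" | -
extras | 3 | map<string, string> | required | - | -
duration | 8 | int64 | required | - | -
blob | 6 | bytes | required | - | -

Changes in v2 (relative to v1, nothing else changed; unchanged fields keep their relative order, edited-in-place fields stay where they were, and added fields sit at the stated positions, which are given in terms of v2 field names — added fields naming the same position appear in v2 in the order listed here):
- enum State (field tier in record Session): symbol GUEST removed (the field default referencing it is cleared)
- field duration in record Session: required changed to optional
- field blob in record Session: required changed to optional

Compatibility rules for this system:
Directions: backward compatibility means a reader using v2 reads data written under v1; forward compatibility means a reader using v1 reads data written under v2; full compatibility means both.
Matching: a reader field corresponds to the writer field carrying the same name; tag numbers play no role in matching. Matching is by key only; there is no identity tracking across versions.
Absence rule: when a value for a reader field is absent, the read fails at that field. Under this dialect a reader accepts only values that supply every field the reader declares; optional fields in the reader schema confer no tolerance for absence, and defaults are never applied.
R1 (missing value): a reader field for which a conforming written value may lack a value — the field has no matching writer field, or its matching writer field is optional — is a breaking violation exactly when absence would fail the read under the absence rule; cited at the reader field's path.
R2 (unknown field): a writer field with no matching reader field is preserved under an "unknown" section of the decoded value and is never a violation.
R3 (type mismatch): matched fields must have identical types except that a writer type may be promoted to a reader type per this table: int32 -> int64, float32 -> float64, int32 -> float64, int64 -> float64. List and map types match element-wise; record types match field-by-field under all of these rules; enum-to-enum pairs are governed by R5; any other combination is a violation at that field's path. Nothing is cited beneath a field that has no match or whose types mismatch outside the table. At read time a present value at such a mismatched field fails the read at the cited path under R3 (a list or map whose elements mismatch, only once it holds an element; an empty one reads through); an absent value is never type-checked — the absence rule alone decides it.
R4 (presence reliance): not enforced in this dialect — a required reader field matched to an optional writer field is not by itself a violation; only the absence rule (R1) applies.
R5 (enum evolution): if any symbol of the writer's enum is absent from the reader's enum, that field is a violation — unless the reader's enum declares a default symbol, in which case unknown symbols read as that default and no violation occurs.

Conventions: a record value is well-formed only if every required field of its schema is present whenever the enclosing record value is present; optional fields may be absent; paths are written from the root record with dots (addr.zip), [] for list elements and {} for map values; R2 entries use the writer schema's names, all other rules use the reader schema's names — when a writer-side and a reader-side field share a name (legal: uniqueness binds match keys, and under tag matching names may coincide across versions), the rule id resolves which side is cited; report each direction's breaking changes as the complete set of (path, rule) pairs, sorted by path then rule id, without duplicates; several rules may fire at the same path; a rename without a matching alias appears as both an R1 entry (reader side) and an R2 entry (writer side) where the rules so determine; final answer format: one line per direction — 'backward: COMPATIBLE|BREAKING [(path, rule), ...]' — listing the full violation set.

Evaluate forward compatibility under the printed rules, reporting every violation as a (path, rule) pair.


forward: BREAKING [(blob, R1), (duration, R1)]

the writer's type comes first in each Session pair
forward on Session — v1 reading data written by v2:
  State -> State, writer required: tier aligns to tier
  map<string, string> -> map<string, string>, writer required: extras aligns to extras
  int64 -> int64, writer optional: duration aligns to duration
  bytes -> bytes, writer optional: blob aligns to blob
  violation R1 at blob
  violation R1 at duration
  => forward: BREAKING (2)
ruling out the remaining Session differences:
  enum State (field tier in record Session): symbol GUEST removed (the field default referencing it is cleared) -> fires only in the backward direction of Session, which is not asked here


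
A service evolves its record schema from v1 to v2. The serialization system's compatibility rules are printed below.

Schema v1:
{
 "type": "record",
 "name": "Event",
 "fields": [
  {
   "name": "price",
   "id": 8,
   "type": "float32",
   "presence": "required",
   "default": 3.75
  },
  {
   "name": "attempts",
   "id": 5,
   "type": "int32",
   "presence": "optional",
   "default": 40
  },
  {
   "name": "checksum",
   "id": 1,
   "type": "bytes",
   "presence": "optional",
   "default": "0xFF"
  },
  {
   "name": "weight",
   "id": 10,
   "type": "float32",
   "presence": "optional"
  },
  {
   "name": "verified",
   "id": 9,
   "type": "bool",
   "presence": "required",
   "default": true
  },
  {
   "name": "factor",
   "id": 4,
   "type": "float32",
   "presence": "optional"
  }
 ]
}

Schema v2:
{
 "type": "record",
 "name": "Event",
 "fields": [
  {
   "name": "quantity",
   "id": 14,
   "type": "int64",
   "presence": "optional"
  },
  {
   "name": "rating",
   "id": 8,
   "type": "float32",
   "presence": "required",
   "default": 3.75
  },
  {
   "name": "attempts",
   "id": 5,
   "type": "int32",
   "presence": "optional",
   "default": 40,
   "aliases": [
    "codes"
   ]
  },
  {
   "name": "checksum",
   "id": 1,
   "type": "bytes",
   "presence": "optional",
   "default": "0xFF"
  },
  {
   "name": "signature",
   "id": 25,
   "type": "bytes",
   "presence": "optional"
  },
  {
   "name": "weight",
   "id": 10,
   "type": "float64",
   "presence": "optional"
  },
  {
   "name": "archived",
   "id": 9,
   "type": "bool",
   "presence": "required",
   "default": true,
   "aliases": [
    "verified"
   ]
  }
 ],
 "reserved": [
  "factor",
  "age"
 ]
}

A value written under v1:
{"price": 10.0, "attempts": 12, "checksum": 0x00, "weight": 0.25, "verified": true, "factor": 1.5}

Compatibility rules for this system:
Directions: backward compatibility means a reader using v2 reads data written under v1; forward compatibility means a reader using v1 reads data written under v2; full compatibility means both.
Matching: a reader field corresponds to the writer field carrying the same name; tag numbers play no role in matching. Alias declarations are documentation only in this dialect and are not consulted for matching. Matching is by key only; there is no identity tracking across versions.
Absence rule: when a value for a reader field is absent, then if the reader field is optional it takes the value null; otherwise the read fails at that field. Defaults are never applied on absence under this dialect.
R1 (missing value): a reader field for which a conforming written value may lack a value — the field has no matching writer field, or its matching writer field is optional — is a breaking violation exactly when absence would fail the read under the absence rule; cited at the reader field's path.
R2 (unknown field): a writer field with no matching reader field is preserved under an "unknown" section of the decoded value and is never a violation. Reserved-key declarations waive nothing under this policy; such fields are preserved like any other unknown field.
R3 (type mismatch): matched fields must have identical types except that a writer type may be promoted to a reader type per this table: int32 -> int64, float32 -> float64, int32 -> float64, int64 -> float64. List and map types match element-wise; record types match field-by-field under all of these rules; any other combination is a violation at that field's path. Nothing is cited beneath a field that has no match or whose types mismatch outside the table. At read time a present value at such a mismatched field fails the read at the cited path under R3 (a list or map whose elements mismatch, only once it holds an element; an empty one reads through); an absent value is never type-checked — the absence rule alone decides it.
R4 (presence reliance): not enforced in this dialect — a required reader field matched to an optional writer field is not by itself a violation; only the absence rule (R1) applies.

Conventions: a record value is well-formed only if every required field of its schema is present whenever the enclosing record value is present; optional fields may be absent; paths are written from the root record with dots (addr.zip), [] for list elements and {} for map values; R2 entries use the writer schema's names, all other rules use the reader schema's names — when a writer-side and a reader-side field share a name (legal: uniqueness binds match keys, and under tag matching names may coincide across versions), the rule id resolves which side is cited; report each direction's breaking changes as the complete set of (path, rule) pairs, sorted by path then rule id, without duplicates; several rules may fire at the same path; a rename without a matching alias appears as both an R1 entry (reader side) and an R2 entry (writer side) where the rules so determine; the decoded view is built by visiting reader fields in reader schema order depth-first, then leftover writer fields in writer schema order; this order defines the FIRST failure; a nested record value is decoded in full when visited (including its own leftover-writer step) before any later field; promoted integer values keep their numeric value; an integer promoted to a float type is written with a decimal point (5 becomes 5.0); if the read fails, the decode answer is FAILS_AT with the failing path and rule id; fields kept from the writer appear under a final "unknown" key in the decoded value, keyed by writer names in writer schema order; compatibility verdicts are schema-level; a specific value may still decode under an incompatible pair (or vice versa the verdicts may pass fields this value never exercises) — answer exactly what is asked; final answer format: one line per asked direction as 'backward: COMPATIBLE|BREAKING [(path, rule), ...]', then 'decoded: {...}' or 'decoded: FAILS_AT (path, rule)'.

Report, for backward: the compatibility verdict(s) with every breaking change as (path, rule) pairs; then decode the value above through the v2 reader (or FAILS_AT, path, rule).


the writer's type comes first in each Event pair
backward pass over Event, reader schema v2, writer schema v1:
  quantity: no writer-side match
  rating: no writer-side match
  attempts: paired with writer attempts (int32 -> int32; writer optional)
  checksum: paired with writer checksum (bytes -> bytes; writer optional)
  signature: no writer-side match
  weight: paired with writer weight (float32 -> float64; writer optional)
  archived: no writer-side match
  price (writer side), unknown to reader
  verified (writer side), unknown to reader
  factor (writer side), unknown to reader
  breaking: (archived, R1)
  breaking: (rating, R1)
  backward on Event therefore BREAKING (2)
decode walk for Event under reader schema v2:
  quantity := null (absent, optional -> null)
  read fails at rating under R1 (no fill)
  => FAILS_AT (rating, R1)
the rest of the Event diff is inert for this question:
  removed field factor from record Event (its key "factor" joins the reserved list) -> inert for the asked Event verdict: nothing fires
  added field quantity to record Event: optional int64, tag 14 (in v2 it sits immediately before rating) -> inert for the asked Event verdict: nothing fires
  added field signature to record Event: optional bytes, tag 25 (in v2 it sits immediately before weight) -> inert for the asked Event verdict: nothing fires
  field weight in record Event: type float32 changed to float64 -> matters only for Event's forward compatibility — outside the asked direction

backward: BREAKING [(archived, R1), (rating, R1)]; decoded: FAILS_AT (rating, R1)


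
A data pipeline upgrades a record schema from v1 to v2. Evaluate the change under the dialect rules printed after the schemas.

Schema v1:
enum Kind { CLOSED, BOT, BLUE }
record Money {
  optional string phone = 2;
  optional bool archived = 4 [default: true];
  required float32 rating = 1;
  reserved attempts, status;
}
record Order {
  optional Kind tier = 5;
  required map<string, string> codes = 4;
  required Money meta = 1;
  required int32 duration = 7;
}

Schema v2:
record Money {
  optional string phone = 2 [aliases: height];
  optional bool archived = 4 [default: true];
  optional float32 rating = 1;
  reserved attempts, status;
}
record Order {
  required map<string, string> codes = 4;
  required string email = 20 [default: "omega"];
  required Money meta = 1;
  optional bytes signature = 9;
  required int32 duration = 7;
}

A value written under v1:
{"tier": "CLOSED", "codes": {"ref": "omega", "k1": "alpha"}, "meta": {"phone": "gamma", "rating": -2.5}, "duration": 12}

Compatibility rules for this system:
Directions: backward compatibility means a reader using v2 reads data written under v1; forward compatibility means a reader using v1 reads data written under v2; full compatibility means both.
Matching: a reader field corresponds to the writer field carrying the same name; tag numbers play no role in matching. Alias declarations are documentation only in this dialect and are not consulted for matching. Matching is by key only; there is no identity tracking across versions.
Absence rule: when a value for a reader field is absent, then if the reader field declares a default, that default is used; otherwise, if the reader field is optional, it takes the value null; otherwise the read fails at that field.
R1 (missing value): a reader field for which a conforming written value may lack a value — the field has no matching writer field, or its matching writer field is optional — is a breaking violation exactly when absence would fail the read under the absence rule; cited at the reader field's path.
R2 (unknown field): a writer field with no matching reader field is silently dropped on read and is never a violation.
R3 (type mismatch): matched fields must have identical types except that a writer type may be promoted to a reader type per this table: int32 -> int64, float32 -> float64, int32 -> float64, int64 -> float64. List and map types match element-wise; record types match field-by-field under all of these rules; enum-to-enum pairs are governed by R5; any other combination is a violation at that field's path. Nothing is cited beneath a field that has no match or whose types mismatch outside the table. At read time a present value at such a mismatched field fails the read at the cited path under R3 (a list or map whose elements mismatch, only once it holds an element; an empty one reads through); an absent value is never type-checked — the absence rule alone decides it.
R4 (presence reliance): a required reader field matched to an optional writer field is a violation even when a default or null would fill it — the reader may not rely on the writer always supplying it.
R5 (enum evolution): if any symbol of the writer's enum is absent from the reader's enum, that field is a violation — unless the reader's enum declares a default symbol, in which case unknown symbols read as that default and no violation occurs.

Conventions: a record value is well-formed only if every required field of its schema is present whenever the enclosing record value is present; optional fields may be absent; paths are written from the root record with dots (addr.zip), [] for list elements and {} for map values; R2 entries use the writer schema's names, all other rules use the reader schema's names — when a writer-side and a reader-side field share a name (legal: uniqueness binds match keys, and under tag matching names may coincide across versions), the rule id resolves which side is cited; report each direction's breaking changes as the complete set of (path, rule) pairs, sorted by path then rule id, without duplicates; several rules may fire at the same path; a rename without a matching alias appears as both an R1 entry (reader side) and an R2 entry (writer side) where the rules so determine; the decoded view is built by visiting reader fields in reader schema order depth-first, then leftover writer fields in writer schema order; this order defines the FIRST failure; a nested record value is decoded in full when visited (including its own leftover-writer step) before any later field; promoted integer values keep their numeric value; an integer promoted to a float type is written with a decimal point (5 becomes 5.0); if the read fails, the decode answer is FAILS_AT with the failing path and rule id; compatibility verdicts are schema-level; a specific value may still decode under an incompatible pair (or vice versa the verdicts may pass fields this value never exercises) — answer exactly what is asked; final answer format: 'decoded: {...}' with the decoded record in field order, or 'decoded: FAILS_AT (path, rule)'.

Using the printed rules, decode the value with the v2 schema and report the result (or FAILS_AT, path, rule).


arrows below run writer -> reader for Order
decode walk for Order under reader schema v2:
  codes := {"ref": "omega", "k1": "alpha"}
  email := "omega" (no value, default fills)
  meta.phone := "gamma"
  meta.archived := true (no value, default fills)
  meta.rating := -2.5
  signature := null (not supplied -> null)
  duration := 12
  writer tier: unmatched, discarded
  => decoded: {"codes": {"ref": "omega", "k1": "alpha"}, "email": "omega", "meta": {"phone": "gamma", "archived": true, "rating": -2.5}, "signature": null, "duration": 12}
ruling out the remaining Order differences:
  field rating in record Money: required changed to optional -> changes Order's schema-level verdicts only — the decode of this value is the same

decoded: {"codes": {"ref": "omega", "k1": "alpha"}, "email": "omega", "meta": {"phone": "gamma", "archived": true, "rating": -2.5}, "signature": null, "duration": 12}


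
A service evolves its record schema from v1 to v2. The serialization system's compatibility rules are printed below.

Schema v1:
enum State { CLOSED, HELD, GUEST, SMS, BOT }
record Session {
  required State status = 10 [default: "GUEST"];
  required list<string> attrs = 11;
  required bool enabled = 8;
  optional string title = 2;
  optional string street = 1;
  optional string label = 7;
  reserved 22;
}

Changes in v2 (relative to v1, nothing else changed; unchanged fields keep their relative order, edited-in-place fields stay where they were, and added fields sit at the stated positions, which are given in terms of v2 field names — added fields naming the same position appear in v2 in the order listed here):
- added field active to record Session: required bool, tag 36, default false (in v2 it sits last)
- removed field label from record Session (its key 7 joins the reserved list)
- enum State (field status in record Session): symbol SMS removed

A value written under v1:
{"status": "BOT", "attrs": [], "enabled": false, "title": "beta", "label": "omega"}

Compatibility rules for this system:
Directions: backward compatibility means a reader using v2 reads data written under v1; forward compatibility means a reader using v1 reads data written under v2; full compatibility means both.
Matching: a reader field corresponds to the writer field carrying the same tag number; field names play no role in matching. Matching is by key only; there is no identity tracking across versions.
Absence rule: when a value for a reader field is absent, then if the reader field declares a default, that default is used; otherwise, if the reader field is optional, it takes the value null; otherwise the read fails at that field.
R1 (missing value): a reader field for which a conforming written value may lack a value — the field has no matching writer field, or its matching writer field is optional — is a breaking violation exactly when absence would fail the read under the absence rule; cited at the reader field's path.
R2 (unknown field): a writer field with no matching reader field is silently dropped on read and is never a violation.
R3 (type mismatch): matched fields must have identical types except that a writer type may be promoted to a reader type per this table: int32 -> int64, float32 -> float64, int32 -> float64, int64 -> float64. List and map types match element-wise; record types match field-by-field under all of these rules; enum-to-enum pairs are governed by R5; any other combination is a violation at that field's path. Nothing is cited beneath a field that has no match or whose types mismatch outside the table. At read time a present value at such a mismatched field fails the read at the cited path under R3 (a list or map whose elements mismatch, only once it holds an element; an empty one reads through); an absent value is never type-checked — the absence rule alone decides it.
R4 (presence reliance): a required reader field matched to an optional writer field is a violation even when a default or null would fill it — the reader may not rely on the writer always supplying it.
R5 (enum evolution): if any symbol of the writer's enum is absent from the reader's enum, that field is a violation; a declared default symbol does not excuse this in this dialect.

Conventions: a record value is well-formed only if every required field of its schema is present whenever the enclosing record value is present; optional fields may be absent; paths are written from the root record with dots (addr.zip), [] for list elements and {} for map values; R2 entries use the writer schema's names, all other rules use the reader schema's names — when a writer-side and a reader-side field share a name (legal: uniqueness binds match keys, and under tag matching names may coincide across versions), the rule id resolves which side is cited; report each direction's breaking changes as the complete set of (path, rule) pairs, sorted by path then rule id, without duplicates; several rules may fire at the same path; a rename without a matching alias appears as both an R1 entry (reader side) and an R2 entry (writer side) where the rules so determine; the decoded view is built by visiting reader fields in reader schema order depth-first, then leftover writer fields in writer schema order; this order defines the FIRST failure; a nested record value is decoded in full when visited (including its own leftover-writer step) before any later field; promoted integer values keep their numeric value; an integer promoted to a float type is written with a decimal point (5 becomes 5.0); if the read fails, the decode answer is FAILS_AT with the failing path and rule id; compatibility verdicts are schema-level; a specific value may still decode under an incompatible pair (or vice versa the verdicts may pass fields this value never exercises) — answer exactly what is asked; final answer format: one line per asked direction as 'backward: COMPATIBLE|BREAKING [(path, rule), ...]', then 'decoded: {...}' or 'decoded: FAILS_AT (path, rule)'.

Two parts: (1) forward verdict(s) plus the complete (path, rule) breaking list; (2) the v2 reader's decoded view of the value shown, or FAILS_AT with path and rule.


the writer's type comes first in each Session pair
forward pass over Session, reader schema v1, writer schema v2:
  status: paired with writer status (State -> State; writer required)
  attrs: paired with writer attrs (list<string> -> list<string>; writer required)
  enabled: paired with writer enabled (bool -> bool; writer required)
  title: paired with writer title (string -> string; writer optional)
  street: paired with writer street (string -> string; writer optional)
  label has no writer counterpart
  writer active: unknown to reader
  => no violations; forward on Session: COMPATIBLE
decoding the Session value with the v2 reader:
  status := "BOT"
  attrs := []
  enabled := false
  title := "beta"
  street := null (missing; optional => null)
  active := false (missing; default applied)
  writer label: no reader field; dropped
  => decoded: {"status": "BOT", "attrs": [], "enabled": false, "title": "beta", "street": null, "active": false}
checking off the Session differences that do not matter here:
  enum State (field status in record Session): symbol SMS removed -> affects backward compatibility only, which is not asked

forward: COMPATIBLE []; decoded: {"status": "BOT", "attrs": [], "enabled": false, "title": "beta", "street": null, "active": false}


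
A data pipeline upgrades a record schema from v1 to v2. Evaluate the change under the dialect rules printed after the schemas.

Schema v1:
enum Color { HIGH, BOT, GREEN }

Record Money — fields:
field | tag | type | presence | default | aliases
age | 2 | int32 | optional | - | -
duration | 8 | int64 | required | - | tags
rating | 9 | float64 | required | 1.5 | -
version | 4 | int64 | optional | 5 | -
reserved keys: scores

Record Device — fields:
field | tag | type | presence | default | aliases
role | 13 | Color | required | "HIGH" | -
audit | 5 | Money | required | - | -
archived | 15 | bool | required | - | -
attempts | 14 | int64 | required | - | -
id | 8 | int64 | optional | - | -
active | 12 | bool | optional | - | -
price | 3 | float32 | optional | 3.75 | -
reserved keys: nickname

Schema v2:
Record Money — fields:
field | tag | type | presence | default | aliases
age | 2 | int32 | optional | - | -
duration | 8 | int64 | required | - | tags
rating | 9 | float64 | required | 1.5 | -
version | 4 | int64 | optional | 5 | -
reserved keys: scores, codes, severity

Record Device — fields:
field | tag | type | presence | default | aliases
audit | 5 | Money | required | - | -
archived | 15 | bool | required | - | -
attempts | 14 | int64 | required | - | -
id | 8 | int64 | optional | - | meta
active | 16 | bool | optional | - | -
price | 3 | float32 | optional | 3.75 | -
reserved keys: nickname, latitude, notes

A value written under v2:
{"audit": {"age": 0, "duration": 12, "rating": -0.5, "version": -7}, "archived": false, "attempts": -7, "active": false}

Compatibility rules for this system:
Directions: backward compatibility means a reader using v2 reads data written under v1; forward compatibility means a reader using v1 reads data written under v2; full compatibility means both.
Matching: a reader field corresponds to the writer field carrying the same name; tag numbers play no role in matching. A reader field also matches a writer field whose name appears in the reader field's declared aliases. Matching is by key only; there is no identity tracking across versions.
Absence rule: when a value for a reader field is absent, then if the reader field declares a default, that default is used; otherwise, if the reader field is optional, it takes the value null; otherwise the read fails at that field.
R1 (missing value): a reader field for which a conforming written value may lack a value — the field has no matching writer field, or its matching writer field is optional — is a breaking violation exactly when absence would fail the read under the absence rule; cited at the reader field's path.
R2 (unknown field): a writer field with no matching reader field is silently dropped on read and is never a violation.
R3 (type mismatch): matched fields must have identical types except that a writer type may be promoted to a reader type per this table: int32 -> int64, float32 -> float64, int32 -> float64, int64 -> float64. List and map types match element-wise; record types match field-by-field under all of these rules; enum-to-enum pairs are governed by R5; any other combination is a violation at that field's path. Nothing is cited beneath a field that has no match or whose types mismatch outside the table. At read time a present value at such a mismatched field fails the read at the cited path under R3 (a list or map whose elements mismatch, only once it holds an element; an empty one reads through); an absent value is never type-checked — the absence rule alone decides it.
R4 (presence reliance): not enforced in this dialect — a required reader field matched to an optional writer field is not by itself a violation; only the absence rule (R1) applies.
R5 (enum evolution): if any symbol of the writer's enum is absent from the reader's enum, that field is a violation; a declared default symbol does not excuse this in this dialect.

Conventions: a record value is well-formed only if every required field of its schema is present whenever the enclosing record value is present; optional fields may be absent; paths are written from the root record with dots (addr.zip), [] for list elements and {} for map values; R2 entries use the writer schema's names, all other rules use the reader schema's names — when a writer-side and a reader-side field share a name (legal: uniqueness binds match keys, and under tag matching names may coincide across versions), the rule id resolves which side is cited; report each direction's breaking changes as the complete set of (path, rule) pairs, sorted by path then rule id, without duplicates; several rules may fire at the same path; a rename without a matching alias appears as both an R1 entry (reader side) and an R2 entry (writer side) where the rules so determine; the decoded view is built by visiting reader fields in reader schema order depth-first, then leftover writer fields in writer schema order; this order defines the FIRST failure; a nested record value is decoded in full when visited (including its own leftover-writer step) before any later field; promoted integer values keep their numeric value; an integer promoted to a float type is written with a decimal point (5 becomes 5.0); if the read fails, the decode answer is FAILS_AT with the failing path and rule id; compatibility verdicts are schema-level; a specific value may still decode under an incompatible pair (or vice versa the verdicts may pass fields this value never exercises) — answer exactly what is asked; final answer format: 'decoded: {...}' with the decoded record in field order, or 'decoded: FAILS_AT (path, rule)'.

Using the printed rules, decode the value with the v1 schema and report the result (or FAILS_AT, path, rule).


in Device below, arrows point writer -> reader
decode (reader v1):
  role := "HIGH" (no value, default fills)
  audit.age := 0
  audit.duration := 12
  audit.rating := -0.5
  audit.version := -7
  archived := false
  attempts := -7
  id := null (not supplied -> null)
  active := false
  price := 3.75 (no value, default fills)
  => decoded: {"role": "HIGH", "audit": {"age": 0, "duration": 12, "rating": -0.5, "version": -7}, "archived": false, "attempts": -7, "id": null, "active": false, "price": 3.75}
remaining Device differences; none change what is asked:
  field active in record Device: tag 12 changed to 16 -> no rule fires on it and the decoded Device view is identical with or without it
  removed field role from record Device -> no rule fires on it and the decoded Device view is identical with or without it

decoded: {"role": "HIGH", "audit": {"age": 0, "duration": 12, "rating": -0.5, "version": -7}, "archived": false, "attempts": -7, "id": null, "active": false, "price": 3.75}


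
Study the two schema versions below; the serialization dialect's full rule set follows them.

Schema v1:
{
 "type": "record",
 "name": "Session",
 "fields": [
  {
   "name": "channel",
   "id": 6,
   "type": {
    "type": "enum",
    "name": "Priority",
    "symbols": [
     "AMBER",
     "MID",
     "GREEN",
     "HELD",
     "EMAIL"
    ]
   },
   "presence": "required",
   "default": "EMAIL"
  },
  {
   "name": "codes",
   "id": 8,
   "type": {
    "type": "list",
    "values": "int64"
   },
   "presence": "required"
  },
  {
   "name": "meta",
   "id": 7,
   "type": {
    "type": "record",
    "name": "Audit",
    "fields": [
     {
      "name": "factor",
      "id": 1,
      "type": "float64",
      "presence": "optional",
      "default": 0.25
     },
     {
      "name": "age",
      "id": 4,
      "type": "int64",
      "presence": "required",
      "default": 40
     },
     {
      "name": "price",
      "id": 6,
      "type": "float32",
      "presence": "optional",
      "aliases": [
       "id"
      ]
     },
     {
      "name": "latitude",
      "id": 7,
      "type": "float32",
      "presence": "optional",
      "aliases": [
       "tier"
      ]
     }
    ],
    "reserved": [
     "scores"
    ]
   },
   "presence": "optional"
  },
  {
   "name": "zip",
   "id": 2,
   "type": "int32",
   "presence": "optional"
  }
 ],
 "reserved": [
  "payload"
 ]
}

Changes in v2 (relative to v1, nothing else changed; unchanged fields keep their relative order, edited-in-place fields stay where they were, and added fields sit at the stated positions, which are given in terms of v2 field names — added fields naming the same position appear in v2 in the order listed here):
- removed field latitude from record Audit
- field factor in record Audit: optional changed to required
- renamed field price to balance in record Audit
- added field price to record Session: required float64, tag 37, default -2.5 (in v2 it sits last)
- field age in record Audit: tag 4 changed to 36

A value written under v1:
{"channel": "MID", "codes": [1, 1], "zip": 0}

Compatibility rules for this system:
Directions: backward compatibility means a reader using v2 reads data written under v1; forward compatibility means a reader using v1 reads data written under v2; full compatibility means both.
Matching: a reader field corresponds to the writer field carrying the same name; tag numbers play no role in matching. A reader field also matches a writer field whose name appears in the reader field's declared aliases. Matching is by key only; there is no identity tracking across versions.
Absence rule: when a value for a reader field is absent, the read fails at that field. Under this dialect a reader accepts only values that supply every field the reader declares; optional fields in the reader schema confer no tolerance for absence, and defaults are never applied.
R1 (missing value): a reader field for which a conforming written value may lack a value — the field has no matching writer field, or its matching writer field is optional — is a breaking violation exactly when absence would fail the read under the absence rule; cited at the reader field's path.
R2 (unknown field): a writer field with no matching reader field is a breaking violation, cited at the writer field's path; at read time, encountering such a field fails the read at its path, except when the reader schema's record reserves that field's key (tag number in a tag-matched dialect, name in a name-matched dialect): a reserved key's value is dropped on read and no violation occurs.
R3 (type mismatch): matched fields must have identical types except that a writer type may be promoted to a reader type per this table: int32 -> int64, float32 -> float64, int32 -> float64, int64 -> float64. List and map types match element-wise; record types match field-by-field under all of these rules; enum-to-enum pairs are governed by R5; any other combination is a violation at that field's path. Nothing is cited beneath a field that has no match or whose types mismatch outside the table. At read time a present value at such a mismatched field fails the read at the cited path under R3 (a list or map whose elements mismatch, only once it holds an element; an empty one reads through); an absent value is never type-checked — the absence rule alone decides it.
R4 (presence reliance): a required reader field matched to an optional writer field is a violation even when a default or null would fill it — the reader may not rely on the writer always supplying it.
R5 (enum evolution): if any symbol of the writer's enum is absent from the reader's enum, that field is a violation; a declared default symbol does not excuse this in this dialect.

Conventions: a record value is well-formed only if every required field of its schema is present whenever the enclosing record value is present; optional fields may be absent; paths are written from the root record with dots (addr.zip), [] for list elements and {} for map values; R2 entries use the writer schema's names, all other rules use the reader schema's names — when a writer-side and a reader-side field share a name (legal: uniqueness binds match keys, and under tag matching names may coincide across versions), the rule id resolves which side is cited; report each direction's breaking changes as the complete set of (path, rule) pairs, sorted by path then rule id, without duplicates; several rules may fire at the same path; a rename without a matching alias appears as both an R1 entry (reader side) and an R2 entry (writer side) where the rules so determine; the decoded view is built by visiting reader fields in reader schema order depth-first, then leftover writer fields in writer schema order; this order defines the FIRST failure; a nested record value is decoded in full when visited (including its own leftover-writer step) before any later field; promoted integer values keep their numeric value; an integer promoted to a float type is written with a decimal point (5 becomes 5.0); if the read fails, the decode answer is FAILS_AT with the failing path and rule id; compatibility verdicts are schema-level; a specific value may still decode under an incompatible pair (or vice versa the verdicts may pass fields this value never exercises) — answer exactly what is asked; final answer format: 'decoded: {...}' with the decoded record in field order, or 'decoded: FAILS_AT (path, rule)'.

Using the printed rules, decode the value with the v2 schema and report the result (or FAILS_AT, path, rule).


each type pair in Session: writer, then reader
decoding the Session value with the v2 reader:
  channel := "MID"
  codes := [1, 1]
  read fails at meta under R1 (no fill)
  => FAILS_AT (meta, R1)
the rest of the Session diff is inert for this question:
  removed field latitude from record Audit -> shifts the Session verdicts, not this decode
  field factor in record Audit: optional changed to required -> shifts the Session verdicts, not this decode
  renamed field price to balance in record Audit -> shifts the Session verdicts, not this decode
  added field price to record Session: required float64, tag 37, default -2.5 (in v2 it sits last) -> shifts the Session verdicts, not this decode
  field age in record Audit: tag 4 changed to 36 -> inert under this dialect — no rule fires on Session and the result does not move

decoded: FAILS_AT (meta, R1)
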